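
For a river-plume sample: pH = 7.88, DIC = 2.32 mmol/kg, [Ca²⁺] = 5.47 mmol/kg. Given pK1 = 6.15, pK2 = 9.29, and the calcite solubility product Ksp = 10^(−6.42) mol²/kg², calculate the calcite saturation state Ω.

Ω = 1.23

α₂ = 1 / (1 + [H⁺]/K2 + [H⁺]²/(K1K2)) = 1 / (1 + 10^+1.41 + 10^-0.32)
   = 1 / (1 + 25.704 + 0.47863) = 1/27.183 = 0.03679
[CO3²⁻] = α₂ × DIC = 0.03679 × 2.32 = 0.08535 mmol/kg
Ksp = 10^(−6.42) = 3.802×10^-7
Ω = [Ca²⁺][CO3²⁻]/Ksp = (5.47×10^-3)(8.535×10^-5) / 3.802×10^-7 = 1.23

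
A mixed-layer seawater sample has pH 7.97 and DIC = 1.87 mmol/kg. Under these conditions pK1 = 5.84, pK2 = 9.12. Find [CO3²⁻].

α₂ = 1 / (1 + [H⁺]/K2 + [H⁺]²/(K1K2)) = 1 / (1 + 10^+1.15 + 10^-0.98)
   = 1 / (1 + 14.125 + 0.10471) = 1/15.230 = 0.06566
[CO3²⁻] = α₂ × DIC = 0.06566 × 1.87 = 0.123 mmol/kg

[CO3²⁻] = 0.123 mmol/kg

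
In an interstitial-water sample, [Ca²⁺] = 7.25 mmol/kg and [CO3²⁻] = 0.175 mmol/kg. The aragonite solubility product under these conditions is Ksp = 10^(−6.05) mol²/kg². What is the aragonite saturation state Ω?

Ksp = 10^(−6.05) = 8.913×10^-7
Ω = [Ca²⁺][CO3²⁻]/Ksp = (7.25×10^-3)(0.175×10^-3) / 8.913×10^-7 = 1.42

Ω = 1.42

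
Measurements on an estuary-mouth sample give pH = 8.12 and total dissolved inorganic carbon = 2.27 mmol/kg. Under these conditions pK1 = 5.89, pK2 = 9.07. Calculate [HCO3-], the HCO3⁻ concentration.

[HCO3⁻] = 2.03 mmol/kg

α₁ = 1 / (1 + [H⁺]/K1 + K2/[H⁺]) = 1 / (1 + 10^-2.23 + 10^-0.95)
   = 1 / (1 + 0.0058884 + 0.11220) = 1/1.1181 = 0.8944
[HCO3⁻] = α₁ × DIC = 0.8944 × 2.27 = 2.03 mmol/kg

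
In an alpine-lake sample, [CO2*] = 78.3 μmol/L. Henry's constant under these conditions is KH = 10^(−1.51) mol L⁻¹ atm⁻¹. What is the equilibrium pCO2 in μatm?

pCO2 = 2530 μatm

KH = 10^(−1.51) = 3.090×10^-2 mol L⁻¹ atm⁻¹
pCO2 = [CO2*]/KH = 78.3×10^-6 / 3.090×10^-2 = 2.53×10^-3 atm = 2530 μatm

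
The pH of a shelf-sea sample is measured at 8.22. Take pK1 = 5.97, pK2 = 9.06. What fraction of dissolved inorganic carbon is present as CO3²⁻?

α₂ = 0.126

α₂ = 1 / (1 + [H⁺]/K2 + [H⁺]²/(K1K2)) = 1 / (1 + 10^+0.84 + 10^-1.41)
   = 1 / (1 + 6.9183 + 0.038905) = 1/7.9572 = 0.1257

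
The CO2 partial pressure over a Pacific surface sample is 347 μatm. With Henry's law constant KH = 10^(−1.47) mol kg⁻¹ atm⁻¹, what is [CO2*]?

[CO2*] = 11.8 μmol/kg

KH = 10^(−1.47) = 3.388×10^-2 mol kg⁻¹ atm⁻¹
[CO2*] = KH · pCO2 = 3.388×10^-2 × 347×10^-6 atm = 1.18×10^-5 mol/kg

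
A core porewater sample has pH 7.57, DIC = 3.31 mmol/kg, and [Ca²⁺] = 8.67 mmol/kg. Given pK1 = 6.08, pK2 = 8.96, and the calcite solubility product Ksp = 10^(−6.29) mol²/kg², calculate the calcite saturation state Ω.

α₂ = 1 / (1 + [H⁺]/K2 + [H⁺]²/(K1K2)) = 1 / (1 + 10^+1.39 + 10^-0.10)
   = 1 / (1 + 24.547 + 0.79433) = 1/26.341 = 0.03796
[CO3²⁻] = α₂ × DIC = 0.03796 × 3.31 = 0.1257 mmol/kg
Ksp = 10^(−6.29) = 5.129×10^-7
Ω = [Ca²⁺][CO3²⁻]/Ksp = (8.67×10^-3)(1.257×10^-4) / 5.129×10^-7 = 2.12

Ω = 2.12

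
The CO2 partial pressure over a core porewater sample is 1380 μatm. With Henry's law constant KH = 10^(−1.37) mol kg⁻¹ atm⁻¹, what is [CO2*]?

KH = 10^(−1.37) = 4.266×10^-2 mol kg⁻¹ atm⁻¹
[CO2*] = KH · pCO2 = 4.266×10^-2 × 1380×10^-6 atm = 5.89×10^-5 mol/kg

[CO2*] = 58.9 μmol/kg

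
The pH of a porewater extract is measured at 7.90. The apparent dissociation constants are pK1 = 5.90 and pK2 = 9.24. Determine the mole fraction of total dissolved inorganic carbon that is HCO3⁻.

α₁ = 1 / (1 + [H⁺]/K1 + K2/[H⁺]) = 1 / (1 + 10^-2.00 + 10^-1.34)
   = 1 / (1 + 0.010000 + 0.045709) = 1/1.0557 = 0.9472

α₁ = 0.947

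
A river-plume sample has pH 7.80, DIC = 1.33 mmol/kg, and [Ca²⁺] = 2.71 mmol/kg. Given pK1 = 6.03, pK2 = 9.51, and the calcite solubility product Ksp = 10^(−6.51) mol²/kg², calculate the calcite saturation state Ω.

Ω = 0.219

α₂ = 1 / (1 + [H⁺]/K2 + [H⁺]²/(K1K2)) = 1 / (1 + 10^+1.71 + 10^-0.06)
   = 1 / (1 + 51.286 + 0.87096) = 1/53.157 = 0.01881
[CO3²⁻] = α₂ × DIC = 0.01881 × 1.33 = 0.02502 mmol/kg
Ksp = 10^(−6.51) = 3.090×10^-7
Ω = [Ca²⁺][CO3²⁻]/Ksp = (2.71×10^-3)(2.502×10^-5) / 3.090×10^-7 = 0.219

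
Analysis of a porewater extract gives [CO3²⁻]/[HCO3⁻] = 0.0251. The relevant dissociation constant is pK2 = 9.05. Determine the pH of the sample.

pH = 7.45

From K2 = [H⁺][CO3²⁻]/[HCO3⁻]:  pH = pK2 + log₁₀([CO3²⁻]/[HCO3⁻])
log₁₀(0.0251) = -1.600
pH = 9.05 + (-1.600) = 7.45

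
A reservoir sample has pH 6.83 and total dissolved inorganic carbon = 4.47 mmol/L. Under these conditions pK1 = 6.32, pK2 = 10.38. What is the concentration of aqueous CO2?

α₀ = 1 / (1 + K1/[H⁺] + K1K2/[H⁺]²) = 1 / (1 + 10^+0.51 + 10^-3.04)
   = 1 / (1 + 3.2359 + 0.00091201) = 1/4.2368 = 0.2360
[CO2*] = α₀ × DIC = 0.2360 × 4.47 = 1.06 mmol/L

[CO2*] = 1.06 mmol/L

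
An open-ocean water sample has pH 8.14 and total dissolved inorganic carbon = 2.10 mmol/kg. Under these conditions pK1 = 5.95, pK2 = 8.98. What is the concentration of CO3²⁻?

α₂ = 1 / (1 + [H⁺]/K2 + [H⁺]²/(K1K2)) = 1 / (1 + 10^+0.84 + 10^-1.35)
   = 1 / (1 + 6.9183 + 0.044668) = 1/7.9630 = 0.1256
[CO3²⁻] = α₂ × DIC = 0.1256 × 2.10 = 0.264 mmol/kg

[CO3²⁻] = 0.264 mmol/kg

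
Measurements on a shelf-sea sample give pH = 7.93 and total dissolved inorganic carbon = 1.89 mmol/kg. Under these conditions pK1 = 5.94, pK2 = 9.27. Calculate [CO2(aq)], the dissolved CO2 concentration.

α₀ = 1 / (1 + K1/[H⁺] + K1K2/[H⁺]²) = 1 / (1 + 10^+1.99 + 10^+0.65)
   = 1 / (1 + 97.724 + 4.4668) = 1/103.19 = 0.009691
[CO2*] = α₀ × DIC = 0.009691 × 1.89 = 0.0183 mmol/kg = 18.3 μmol/kg

[CO2*] = 18.3 μmol/kg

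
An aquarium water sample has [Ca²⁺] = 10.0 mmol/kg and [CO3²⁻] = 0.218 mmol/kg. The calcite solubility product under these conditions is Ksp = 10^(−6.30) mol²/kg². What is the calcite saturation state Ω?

Ω = 4.35

Ksp = 10^(−6.30) = 5.012×10^-7
Ω = [Ca²⁺][CO3²⁻]/Ksp = (10.0×10^-3)(0.218×10^-3) / 5.012×10^-7 = 4.35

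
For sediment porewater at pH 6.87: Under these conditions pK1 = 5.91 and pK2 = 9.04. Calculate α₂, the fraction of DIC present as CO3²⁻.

α₂ = 0.00606

α₂ = 1 / (1 + [H⁺]/K2 + [H⁺]²/(K1K2)) = 1 / (1 + 10^+2.17 + 10^+1.21)
   = 1 / (1 + 147.91 + 16.218) = 1/165.13 = 0.006056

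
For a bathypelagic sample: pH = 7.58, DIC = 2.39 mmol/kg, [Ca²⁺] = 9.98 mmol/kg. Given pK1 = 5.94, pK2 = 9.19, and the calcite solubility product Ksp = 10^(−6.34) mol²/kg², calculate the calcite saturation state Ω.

α₂ = 1 / (1 + [H⁺]/K2 + [H⁺]²/(K1K2)) = 1 / (1 + 10^+1.61 + 10^-0.03)
   = 1 / (1 + 40.738 + 0.93325) = 1/42.671 = 0.02343
[CO3²⁻] = α₂ × DIC = 0.02343 × 2.39 = 0.05601 mmol/kg
Ksp = 10^(−6.34) = 4.571×10^-7
Ω = [Ca²⁺][CO3²⁻]/Ksp = (9.98×10^-3)(5.601×10^-5) / 4.571×10^-7 = 1.22

Ω = 1.22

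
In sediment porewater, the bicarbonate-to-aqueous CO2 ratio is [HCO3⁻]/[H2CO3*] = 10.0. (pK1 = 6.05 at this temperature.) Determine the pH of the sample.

From K1 = [H⁺][HCO3⁻]/[H2CO3*]:  pH = pK1 + log₁₀([HCO3⁻]/[H2CO3*])
log₁₀(10.0) = +1.000
pH = 6.05 + (+1.000) = 7.05

pH = 7.05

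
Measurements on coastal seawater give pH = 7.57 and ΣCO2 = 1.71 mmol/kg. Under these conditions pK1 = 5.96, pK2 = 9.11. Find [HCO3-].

α₁ = 1 / (1 + [H⁺]/K1 + K2/[H⁺]) = 1 / (1 + 10^-1.61 + 10^-1.54)
   = 1 / (1 + 0.024547 + 0.028840) = 1/1.0534 = 0.9493
[HCO3⁻] = α₁ × DIC = 0.9493 × 1.71 = 1.62 mmol/kg

[HCO3⁻] = 1.62 mmol/kg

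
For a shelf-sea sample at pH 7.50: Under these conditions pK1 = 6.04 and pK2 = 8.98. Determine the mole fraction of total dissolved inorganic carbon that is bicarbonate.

α₁ = 0.937

α₁ = 1 / (1 + [H⁺]/K1 + K2/[H⁺]) = 1 / (1 + 10^-1.46 + 10^-1.48)
   = 1 / (1 + 0.034674 + 0.033113) = 1/1.0678 = 0.9365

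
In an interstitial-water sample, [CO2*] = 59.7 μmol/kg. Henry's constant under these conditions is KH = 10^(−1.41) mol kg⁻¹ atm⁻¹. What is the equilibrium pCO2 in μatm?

pCO2 = 1530 μatm

KH = 10^(−1.41) = 3.890×10^-2 mol kg⁻¹ atm⁻¹
pCO2 = [CO2*]/KH = 59.7×10^-6 / 3.890×10^-2 = 1.53×10^-3 atm = 1530 μatm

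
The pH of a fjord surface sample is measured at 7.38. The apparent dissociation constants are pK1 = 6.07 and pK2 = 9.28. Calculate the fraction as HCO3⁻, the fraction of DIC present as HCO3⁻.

α₁ = 1 / (1 + [H⁺]/K1 + K2/[H⁺]) = 1 / (1 + 10^-1.31 + 10^-1.90)
   = 1 / (1 + 0.048978 + 0.012589) = 1/1.0616 = 0.9420

α₁ = 0.942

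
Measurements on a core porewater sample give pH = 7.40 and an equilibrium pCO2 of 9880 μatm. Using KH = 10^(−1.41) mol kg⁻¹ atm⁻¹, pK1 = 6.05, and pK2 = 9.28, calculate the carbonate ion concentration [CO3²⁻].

[CO3²⁻] = 0.113 mmol/kg

[CO2*] = KH · pCO2 = 10^(−1.41) × 9880×10^-6 = 3.844×10^-4 mol/kg
α₀ = 1/(1 + K1/[H⁺] + K1K2/[H⁺]²) = 1/(1 + 10^+1.35 + 10^-0.53) = 0.04223
DIC = [CO2*]/α₀ = 3.844×10^-4 / 0.04223 = 9.103 mmol/kg
[CO3²⁻] = α₂·DIC; α₂ = 0.01246, so [CO3²⁻] = 0.01246 × 9.103 = 0.113 mmol/kg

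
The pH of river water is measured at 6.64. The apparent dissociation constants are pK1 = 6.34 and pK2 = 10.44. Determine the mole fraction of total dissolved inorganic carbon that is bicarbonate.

α₁ = 1 / (1 + [H⁺]/K1 + K2/[H⁺]) = 1 / (1 + 10^-0.30 + 10^-3.80)
   = 1 / (1 + 0.50119 + 0.00015849) = 1/1.5013 = 0.6661

α₁ = 0.666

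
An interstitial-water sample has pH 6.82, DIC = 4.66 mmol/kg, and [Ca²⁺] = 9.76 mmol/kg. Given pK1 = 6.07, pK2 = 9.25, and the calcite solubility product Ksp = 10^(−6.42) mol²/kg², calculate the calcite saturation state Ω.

α₂ = 1 / (1 + [H⁺]/K2 + [H⁺]²/(K1K2)) = 1 / (1 + 10^+2.43 + 10^+1.68)
   = 1 / (1 + 269.15 + 47.863) = 1/318.02 = 0.003144
[CO3²⁻] = α₂ × DIC = 0.003144 × 4.66 = 0.01465 mmol/kg = 14.65 μmol/kg
Ksp = 10^(−6.42) = 3.802×10^-7
Ω = [Ca²⁺][CO3²⁻]/Ksp = (9.76×10^-3)(1.465×10^-5) / 3.802×10^-7 = 0.376

Ω = 0.376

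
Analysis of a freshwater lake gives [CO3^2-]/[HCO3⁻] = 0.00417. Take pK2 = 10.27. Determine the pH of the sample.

From K2 = [H⁺][CO3^2-]/[HCO3⁻]:  pH = pK2 + log₁₀([CO3^2-]/[HCO3⁻])
log₁₀(0.00417) = -2.380
pH = 10.27 + (-2.380) = 7.89

pH = 7.89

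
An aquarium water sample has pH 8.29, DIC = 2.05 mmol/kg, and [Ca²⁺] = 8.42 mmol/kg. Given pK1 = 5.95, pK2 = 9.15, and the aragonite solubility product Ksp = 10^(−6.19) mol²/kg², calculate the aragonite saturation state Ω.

α₂ = 1 / (1 + [H⁺]/K2 + [H⁺]²/(K1K2)) = 1 / (1 + 10^+0.86 + 10^-1.48)
   = 1 / (1 + 7.2444 + 0.033113) = 1/8.2775 = 0.1208
[CO3²⁻] = α₂ × DIC = 0.1208 × 2.05 = 0.2477 mmol/kg
Ksp = 10^(−6.19) = 6.457×10^-7
Ω = [Ca²⁺][CO3²⁻]/Ksp = (8.42×10^-3)(2.477×10^-4) / 6.457×10^-7 = 3.23

Ω = 3.23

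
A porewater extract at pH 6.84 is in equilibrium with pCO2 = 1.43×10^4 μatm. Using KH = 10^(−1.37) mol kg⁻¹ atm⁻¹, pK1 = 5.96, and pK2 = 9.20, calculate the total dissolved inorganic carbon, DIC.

DIC = 5.26 mmol/kg

[CO2*] = KH · pCO2 = 10^(−1.37) × 1.43×10^4×10^-6 = 6.100×10^-4 mol/kg
α₀ = 1/(1 + K1/[H⁺] + K1K2/[H⁺]²) = 1/(1 + 10^+0.88 + 10^-1.48) = 0.1160
DIC = [CO2*]/α₀ = 6.100×10^-4 / 0.1160 = 5.26 mmol/kg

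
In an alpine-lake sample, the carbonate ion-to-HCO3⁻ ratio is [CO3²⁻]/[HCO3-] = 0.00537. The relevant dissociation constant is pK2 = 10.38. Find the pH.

From K2 = [H⁺][CO3²⁻]/[HCO3-]:  pH = pK2 + log₁₀([CO3²⁻]/[HCO3-])
log₁₀(0.00537) = -2.270
pH = 10.38 + (-2.270) = 8.11

pH = 8.11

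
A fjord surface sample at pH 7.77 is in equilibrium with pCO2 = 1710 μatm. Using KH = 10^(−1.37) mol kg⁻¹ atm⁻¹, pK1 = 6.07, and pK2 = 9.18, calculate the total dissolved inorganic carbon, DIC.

[CO2*] = KH · pCO2 = 10^(−1.37) × 1710×10^-6 = 7.295×10^-5 mol/kg
α₀ = 1/(1 + K1/[H⁺] + K1K2/[H⁺]²) = 1/(1 + 10^+1.70 + 10^+0.29) = 0.01884
DIC = [CO2*]/α₀ = 7.295×10^-5 / 0.01884 = 3.87 mmol/kg

DIC = 3.87 mmol/kg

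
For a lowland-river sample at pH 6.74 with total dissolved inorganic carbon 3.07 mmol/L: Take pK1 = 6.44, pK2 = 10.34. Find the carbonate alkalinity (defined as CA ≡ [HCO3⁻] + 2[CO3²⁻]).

CA = [HCO3⁻] + 2[CO3²⁻] = (α₁ + 2α₂)·DIC
At pH 6.74: [H⁺]/K1 = 10^-0.30 = 0.50119, K2/[H⁺] = 10^-3.60 = 0.00025119
α₁ = 1/(1 + 0.50119 + 0.00025119) = 1/1.5014 = 0.6660; α₂ = α₁·K2/[H⁺] = 0.0001673
α₁ + 2α₂ = 0.6664
CA = 0.6664 × 3.07 = 2.05 mmol/L

CA = 2.05 mmol/L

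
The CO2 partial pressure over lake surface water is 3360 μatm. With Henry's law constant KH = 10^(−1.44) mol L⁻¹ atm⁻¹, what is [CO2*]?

KH = 10^(−1.44) = 3.631×10^-2 mol L⁻¹ atm⁻¹
[CO2*] = KH · pCO2 = 3.631×10^-2 × 3360×10^-6 atm = 1.22×10^-4 mol/L

[CO2*] = 122 μmol/L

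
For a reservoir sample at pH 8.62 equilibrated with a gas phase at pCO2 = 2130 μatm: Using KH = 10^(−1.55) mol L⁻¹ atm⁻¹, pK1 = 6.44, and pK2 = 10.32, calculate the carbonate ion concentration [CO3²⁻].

[CO3²⁻] = 0.181 mmol/L

[CO2*] = KH · pCO2 = 10^(−1.55) × 2130×10^-6 = 6.003×10^-5 mol/L
α₀ = 1/(1 + K1/[H⁺] + K1K2/[H⁺]²) = 1/(1 + 10^+2.18 + 10^+0.48) = 0.006436
DIC = [CO2*]/α₀ = 6.003×10^-5 / 0.006436 = 9.327 mmol/L
[CO3²⁻] = α₂·DIC; α₂ = 0.01944, so [CO3²⁻] = 0.01944 × 9.327 = 0.181 mmol/L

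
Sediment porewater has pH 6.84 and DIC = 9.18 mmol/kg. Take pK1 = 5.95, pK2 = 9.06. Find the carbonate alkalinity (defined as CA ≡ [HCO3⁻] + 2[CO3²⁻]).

CA = [HCO3⁻] + 2[CO3²⁻] = (α₁ + 2α₂)·DIC
At pH 6.84: [H⁺]/K1 = 10^-0.89 = 0.12882, K2/[H⁺] = 10^-2.22 = 0.0060256
α₁ = 1/(1 + 0.12882 + 0.0060256) = 1/1.1349 = 0.8812; α₂ = α₁·K2/[H⁺] = 0.005310
α₁ + 2α₂ = 0.8918
CA = 0.8918 × 9.18 = 8.19 mmol/kg

CA = 8.19 mmol/kg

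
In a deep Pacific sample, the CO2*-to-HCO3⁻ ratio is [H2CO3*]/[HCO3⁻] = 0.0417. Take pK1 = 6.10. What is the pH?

From K1 = [H⁺][HCO3⁻]/[H2CO3*]:  pH = pK1 − log₁₀([H2CO3*]/[HCO3⁻])
log₁₀(0.0417) = -1.380
pH = 6.10 − (-1.380) = 7.48

pH = 7.48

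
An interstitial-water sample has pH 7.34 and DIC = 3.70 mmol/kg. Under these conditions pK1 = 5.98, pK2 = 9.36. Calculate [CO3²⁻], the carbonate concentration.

[CO3²⁻] = 0.0335 mmol/kg

α₂ = 1 / (1 + [H⁺]/K2 + [H⁺]²/(K1K2)) = 1 / (1 + 10^+2.02 + 10^+0.66)
   = 1 / (1 + 104.71 + 4.5709) = 1/110.28 = 0.009068
[CO3²⁻] = α₂ × DIC = 0.009068 × 3.70 = 0.0335 mmol/kg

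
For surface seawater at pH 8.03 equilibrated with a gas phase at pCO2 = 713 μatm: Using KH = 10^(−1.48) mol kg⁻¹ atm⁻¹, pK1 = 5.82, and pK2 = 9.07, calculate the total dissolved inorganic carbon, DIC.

DIC = 4.20 mmol/kg

[CO2*] = KH · pCO2 = 10^(−1.48) × 713×10^-6 = 2.361×10^-5 mol/kg
α₀ = 1/(1 + K1/[H⁺] + K1K2/[H⁺]²) = 1/(1 + 10^+2.21 + 10^+1.17) = 0.005619
DIC = [CO2*]/α₀ = 2.361×10^-5 / 0.005619 = 4.20 mmol/kg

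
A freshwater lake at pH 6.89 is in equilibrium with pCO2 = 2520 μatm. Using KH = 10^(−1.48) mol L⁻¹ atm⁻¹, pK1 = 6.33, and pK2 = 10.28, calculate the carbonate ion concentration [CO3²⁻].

[CO3²⁻] = 0.123 μmol/L

[CO2*] = KH · pCO2 = 10^(−1.48) × 2520×10^-6 = 8.345×10^-5 mol/L
α₀ = 1/(1 + K1/[H⁺] + K1K2/[H⁺]²) = 1/(1 + 10^+0.56 + 10^-2.83) = 0.2159
DIC = [CO2*]/α₀ = 8.345×10^-5 / 0.2159 = 0.3865 mmol/L
[CO3²⁻] = α₂·DIC; α₂ = 0.0003193, so [CO3²⁻] = 0.0003193 × 0.3865 = 0.000123 mmol/L = 0.123 μmol/L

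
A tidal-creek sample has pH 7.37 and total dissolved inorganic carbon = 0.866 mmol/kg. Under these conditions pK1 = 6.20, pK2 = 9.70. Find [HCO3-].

α₁ = 1 / (1 + [H⁺]/K1 + K2/[H⁺]) = 1 / (1 + 10^-1.17 + 10^-2.33)
   = 1 / (1 + 0.067608 + 0.0046774) = 1/1.0723 = 0.9326
[HCO3⁻] = α₁ × DIC = 0.9326 × 0.866 = 0.808 mmol/kg

[HCO3⁻] = 0.808 mmol/kg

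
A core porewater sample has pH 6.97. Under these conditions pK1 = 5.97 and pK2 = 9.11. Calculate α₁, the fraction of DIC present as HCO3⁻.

α₁ = 0.903

α₁ = 1 / (1 + [H⁺]/K1 + K2/[H⁺]) = 1 / (1 + 10^-1.00 + 10^-2.14)
   = 1 / (1 + 0.10000 + 0.0072444) = 1/1.1072 = 0.9031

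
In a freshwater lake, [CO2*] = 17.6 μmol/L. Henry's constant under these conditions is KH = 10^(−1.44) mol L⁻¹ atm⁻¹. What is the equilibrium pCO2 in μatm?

pCO2 = 485 μatm

KH = 10^(−1.44) = 3.631×10^-2 mol L⁻¹ atm⁻¹
pCO2 = [CO2*]/KH = 17.6×10^-6 / 3.631×10^-2 = 4.85×10^-4 atm = 485 μatm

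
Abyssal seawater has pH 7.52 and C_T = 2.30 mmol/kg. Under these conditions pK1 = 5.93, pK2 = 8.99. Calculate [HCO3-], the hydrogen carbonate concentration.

α₁ = 1 / (1 + [H⁺]/K1 + K2/[H⁺]) = 1 / (1 + 10^-1.59 + 10^-1.47)
   = 1 / (1 + 0.025704 + 0.033884) = 1/1.0596 = 0.9438
[HCO3⁻] = α₁ × DIC = 0.9438 × 2.30 = 2.17 mmol/kg

[HCO3⁻] = 2.17 mmol/kg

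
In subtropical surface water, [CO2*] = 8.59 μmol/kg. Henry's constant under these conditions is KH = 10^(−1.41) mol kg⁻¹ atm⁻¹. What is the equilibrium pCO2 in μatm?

pCO2 = 221 μatm

KH = 10^(−1.41) = 3.890×10^-2 mol kg⁻¹ atm⁻¹
pCO2 = [CO2*]/KH = 8.59×10^-6 / 3.890×10^-2 = 2.21×10^-4 atm = 221 μatm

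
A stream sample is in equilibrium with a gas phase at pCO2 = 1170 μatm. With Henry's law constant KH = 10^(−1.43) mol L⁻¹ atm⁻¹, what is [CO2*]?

[CO2*] = 43.5 μmol/L

KH = 10^(−1.43) = 3.715×10^-2 mol L⁻¹ atm⁻¹
[CO2*] = KH · pCO2 = 3.715×10^-2 × 1170×10^-6 atm = 4.35×10^-5 mol/L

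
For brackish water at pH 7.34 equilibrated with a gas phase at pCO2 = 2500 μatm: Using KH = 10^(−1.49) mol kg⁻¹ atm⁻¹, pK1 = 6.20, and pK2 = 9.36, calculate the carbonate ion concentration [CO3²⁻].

[CO3²⁻] = 10.7 μmol/kg

[CO2*] = KH · pCO2 = 10^(−1.49) × 2500×10^-6 = 8.090×10^-5 mol/kg
α₀ = 1/(1 + K1/[H⁺] + K1K2/[H⁺]²) = 1/(1 + 10^+1.14 + 10^-0.88) = 0.06695
DIC = [CO2*]/α₀ = 8.090×10^-5 / 0.06695 = 1.208 mmol/kg
[CO3²⁻] = α₂·DIC; α₂ = 0.008826, so [CO3²⁻] = 0.008826 × 1.208 = 0.0107 mmol/kg = 10.7 μmol/kg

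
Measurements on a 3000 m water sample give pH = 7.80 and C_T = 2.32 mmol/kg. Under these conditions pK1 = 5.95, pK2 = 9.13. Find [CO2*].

[CO2*] = 0.0309 mmol/kg

α₀ = 1 / (1 + K1/[H⁺] + K1K2/[H⁺]²) = 1 / (1 + 10^+1.85 + 10^+0.52)
   = 1 / (1 + 70.795 + 3.3113) = 1/75.106 = 0.01331
[CO2*] = α₀ × DIC = 0.01331 × 2.32 = 0.0309 mmol/kg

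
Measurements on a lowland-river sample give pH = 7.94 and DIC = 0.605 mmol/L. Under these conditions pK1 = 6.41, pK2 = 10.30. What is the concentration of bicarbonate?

α₁ = 1 / (1 + [H⁺]/K1 + K2/[H⁺]) = 1 / (1 + 10^-1.53 + 10^-2.36)
   = 1 / (1 + 0.029512 + 0.0043652) = 1/1.0339 = 0.9672
[HCO3⁻] = α₁ × DIC = 0.9672 × 0.605 = 0.585 mmol/L

[HCO3⁻] = 0.585 mmol/L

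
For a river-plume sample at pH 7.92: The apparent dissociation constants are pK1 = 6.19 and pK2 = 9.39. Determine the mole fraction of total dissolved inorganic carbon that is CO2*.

α₀ = 1 / (1 + K1/[H⁺] + K1K2/[H⁺]²) = 1 / (1 + 10^+1.73 + 10^+0.26)
   = 1 / (1 + 53.703 + 1.8197) = 1/56.523 = 0.01769

α₀ = 0.0177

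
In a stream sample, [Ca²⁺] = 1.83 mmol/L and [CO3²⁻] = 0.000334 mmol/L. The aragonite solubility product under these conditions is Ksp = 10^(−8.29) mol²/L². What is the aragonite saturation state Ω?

Ksp = 10^(−8.29) = 5.129×10^-9
Ω = [Ca²⁺][CO3²⁻]/Ksp = (1.83×10^-3)(0.000334×10^-3) / 5.129×10^-9 = 0.119

Ω = 0.119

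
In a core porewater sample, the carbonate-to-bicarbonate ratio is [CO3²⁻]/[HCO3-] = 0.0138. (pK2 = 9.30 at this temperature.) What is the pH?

pH = 7.44

From K2 = [H⁺][CO3²⁻]/[HCO3-]:  pH = pK2 + log₁₀([CO3²⁻]/[HCO3-])
log₁₀(0.0138) = -1.860
pH = 9.30 + (-1.860) = 7.44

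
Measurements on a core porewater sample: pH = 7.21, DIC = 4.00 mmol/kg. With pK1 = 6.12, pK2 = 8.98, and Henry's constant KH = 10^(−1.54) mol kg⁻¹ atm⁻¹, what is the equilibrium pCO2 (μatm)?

α₀ = 1 / (1 + K1/[H⁺] + K1K2/[H⁺]²) = 1 / (1 + 10^+1.09 + 10^-0.68)
   = 1 / (1 + 12.303 + 0.20893) = 1/13.512 = 0.07401
[CO2*] = α₀ × DIC = 0.07401 × 4.00 = 0.2960 mmol/kg
pCO2 = [CO2*]/KH = 2.960×10^-4 / 2.884×10^-2 = 1.03×10^4 μatm

pCO2 = 1.03×10^4 μatm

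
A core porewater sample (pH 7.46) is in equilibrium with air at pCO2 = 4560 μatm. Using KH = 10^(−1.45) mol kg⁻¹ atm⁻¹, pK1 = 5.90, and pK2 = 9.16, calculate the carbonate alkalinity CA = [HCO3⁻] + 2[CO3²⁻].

[CO2*] = KH · pCO2 = 10^(−1.45) × 4560×10^-6 = 1.618×10^-4 mol/kg
α₀ = 1/(1 + K1/[H⁺] + K1K2/[H⁺]²) = 1/(1 + 10^+1.56 + 10^-0.14) = 0.02629
DIC = [CO2*]/α₀ = 1.618×10^-4 / 0.02629 = 6.153 mmol/kg
CA = (α₁ + 2α₂)·DIC = (0.9547 + 2×0.01905) × 6.153 = 6.11 mmol/kg

CA = 6.11 mmol/kg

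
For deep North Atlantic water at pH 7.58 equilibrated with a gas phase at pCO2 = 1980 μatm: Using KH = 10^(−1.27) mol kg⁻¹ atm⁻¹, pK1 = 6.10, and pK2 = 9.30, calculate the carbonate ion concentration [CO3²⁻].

[CO2*] = KH · pCO2 = 10^(−1.27) × 1980×10^-6 = 1.063×10^-4 mol/kg
α₀ = 1/(1 + K1/[H⁺] + K1K2/[H⁺]²) = 1/(1 + 10^+1.48 + 10^-0.24) = 0.03147
DIC = [CO2*]/α₀ = 1.063×10^-4 / 0.03147 = 3.379 mmol/kg
[CO3²⁻] = α₂·DIC; α₂ = 0.01811, so [CO3²⁻] = 0.01811 × 3.379 = 0.0612 mmol/kg

[CO3²⁻] = 0.0612 mmol/kg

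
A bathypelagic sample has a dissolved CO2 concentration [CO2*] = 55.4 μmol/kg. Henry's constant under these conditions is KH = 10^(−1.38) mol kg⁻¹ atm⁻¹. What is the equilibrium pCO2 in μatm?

pCO2 = 1330 μatm

KH = 10^(−1.38) = 4.169×10^-2 mol kg⁻¹ atm⁻¹
pCO2 = [CO2*]/KH = 55.4×10^-6 / 4.169×10^-2 = 1.33×10^-3 atm = 1330 μatm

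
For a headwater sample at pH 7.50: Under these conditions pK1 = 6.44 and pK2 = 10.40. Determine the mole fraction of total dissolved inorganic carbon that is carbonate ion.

α₂ = 1 / (1 + [H⁺]/K2 + [H⁺]²/(K1K2)) = 1 / (1 + 10^+2.90 + 10^+1.84)
   = 1 / (1 + 794.33 + 69.183) = 1/864.51 = 0.001157

α₂ = 0.00116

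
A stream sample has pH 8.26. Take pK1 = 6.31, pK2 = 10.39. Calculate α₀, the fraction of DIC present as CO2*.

α₀ = 0.0110

α₀ = 1 / (1 + K1/[H⁺] + K1K2/[H⁺]²) = 1 / (1 + 10^+1.95 + 10^-0.18)
   = 1 / (1 + 89.125 + 0.66069) = 1/90.786 = 0.01101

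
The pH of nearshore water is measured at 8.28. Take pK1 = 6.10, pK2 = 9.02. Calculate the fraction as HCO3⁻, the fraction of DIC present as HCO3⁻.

α₁ = 1 / (1 + [H⁺]/K1 + K2/[H⁺]) = 1 / (1 + 10^-2.18 + 10^-0.74)
   = 1 / (1 + 0.0066069 + 0.18197) = 1/1.1886 = 0.8413

α₁ = 0.841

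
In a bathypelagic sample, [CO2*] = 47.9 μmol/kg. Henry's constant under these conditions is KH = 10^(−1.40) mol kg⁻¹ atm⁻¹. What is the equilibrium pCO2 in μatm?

KH = 10^(−1.40) = 3.981×10^-2 mol kg⁻¹ atm⁻¹
pCO2 = [CO2*]/KH = 47.9×10^-6 / 3.981×10^-2 = 1.20×10^-3 atm = 1200 μatm

pCO2 = 1200 μatm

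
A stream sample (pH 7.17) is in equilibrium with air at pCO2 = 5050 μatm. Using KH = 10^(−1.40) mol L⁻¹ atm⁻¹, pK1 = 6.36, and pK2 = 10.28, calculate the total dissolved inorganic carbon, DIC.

[CO2*] = KH · pCO2 = 10^(−1.40) × 5050×10^-6 = 2.010×10^-4 mol/L
α₀ = 1/(1 + K1/[H⁺] + K1K2/[H⁺]²) = 1/(1 + 10^+0.81 + 10^-2.30) = 0.1340
DIC = [CO2*]/α₀ = 2.010×10^-4 / 0.1340 = 1.50 mmol/L

DIC = 1.50 mmol/L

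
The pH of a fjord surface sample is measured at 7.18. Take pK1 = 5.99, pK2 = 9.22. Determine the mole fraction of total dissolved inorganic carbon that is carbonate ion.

α₂ = 1 / (1 + [H⁺]/K2 + [H⁺]²/(K1K2)) = 1 / (1 + 10^+2.04 + 10^+0.85)
   = 1 / (1 + 109.65 + 7.0795) = 1/117.73 = 0.008494

α₂ = 0.00849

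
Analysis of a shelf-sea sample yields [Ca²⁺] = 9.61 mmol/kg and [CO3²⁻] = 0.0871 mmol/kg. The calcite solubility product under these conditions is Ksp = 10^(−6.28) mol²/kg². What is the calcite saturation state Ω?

Ksp = 10^(−6.28) = 5.248×10^-7
Ω = [Ca²⁺][CO3²⁻]/Ksp = (9.61×10^-3)(0.0871×10^-3) / 5.248×10^-7 = 1.59

Ω = 1.59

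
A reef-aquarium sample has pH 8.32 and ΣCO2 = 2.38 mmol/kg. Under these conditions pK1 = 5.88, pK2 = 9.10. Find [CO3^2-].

α₂ = 1 / (1 + [H⁺]/K2 + [H⁺]²/(K1K2)) = 1 / (1 + 10^+0.78 + 10^-1.66)
   = 1 / (1 + 6.0256 + 0.021878) = 1/7.0475 = 0.1419
[CO3²⁻] = α₂ × DIC = 0.1419 × 2.38 = 0.338 mmol/kg

[CO3²⁻] = 0.338 mmol/kg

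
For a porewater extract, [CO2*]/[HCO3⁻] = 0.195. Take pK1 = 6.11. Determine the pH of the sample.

From K1 = [H⁺][HCO3⁻]/[CO2*]:  pH = pK1 − log₁₀([CO2*]/[HCO3⁻])
log₁₀(0.195) = -0.710
pH = 6.11 − (-0.710) = 6.82

pH = 6.82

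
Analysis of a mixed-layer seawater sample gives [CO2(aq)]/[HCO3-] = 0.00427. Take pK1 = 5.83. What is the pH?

pH = 8.20

From K1 = [H⁺][HCO3-]/[CO2(aq)]:  pH = pK1 − log₁₀([CO2(aq)]/[HCO3-])
log₁₀(0.00427) = -2.370
pH = 5.83 − (-2.370) = 8.20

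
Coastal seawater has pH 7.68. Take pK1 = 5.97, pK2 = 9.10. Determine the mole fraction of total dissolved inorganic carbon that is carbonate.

α₂ = 0.0360

α₂ = 1 / (1 + [H⁺]/K2 + [H⁺]²/(K1K2)) = 1 / (1 + 10^+1.42 + 10^-0.29)
   = 1 / (1 + 26.303 + 0.51286) = 1/27.816 = 0.03595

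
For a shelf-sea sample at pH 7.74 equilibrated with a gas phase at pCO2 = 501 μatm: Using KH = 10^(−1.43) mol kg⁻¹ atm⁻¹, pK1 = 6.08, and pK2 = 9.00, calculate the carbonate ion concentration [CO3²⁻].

[CO3²⁻] = 0.0468 mmol/kg

[CO2*] = KH · pCO2 = 10^(−1.43) × 501×10^-6 = 1.861×10^-5 mol/kg
α₀ = 1/(1 + K1/[H⁺] + K1K2/[H⁺]²) = 1/(1 + 10^+1.66 + 10^+0.40) = 0.02032
DIC = [CO2*]/α₀ = 1.861×10^-5 / 0.02032 = 0.9162 mmol/kg
[CO3²⁻] = α₂·DIC; α₂ = 0.05103, so [CO3²⁻] = 0.05103 × 0.9162 = 0.0468 mmol/kg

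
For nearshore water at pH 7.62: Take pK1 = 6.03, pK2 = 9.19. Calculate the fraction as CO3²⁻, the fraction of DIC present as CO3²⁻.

α₂ = 1 / (1 + [H⁺]/K2 + [H⁺]²/(K1K2)) = 1 / (1 + 10^+1.57 + 10^-0.02)
   = 1 / (1 + 37.154 + 0.95499) = 1/39.109 = 0.02557

α₂ = 0.0256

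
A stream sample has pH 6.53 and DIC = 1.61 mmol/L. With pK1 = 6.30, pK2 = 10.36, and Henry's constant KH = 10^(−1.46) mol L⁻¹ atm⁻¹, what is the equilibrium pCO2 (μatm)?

α₀ = 1 / (1 + K1/[H⁺] + K1K2/[H⁺]²) = 1 / (1 + 10^+0.23 + 10^-3.60)
   = 1 / (1 + 1.6982 + 0.00025119) = 1/2.6985 = 0.3706
[CO2*] = α₀ × DIC = 0.3706 × 1.61 = 0.5966 mmol/L
pCO2 = [CO2*]/KH = 5.966×10^-4 / 3.467×10^-2 = 1.72×10^4 μatm

pCO2 = 1.72×10^4 μatm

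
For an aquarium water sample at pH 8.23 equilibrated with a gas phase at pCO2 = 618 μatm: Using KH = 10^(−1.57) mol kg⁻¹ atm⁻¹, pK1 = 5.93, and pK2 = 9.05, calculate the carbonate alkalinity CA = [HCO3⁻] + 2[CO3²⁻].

CA = 4.32 mmol/kg

[CO2*] = KH · pCO2 = 10^(−1.57) × 618×10^-6 = 1.663×10^-5 mol/kg
α₀ = 1/(1 + K1/[H⁺] + K1K2/[H⁺]²) = 1/(1 + 10^+2.30 + 10^+1.48) = 0.004334
DIC = [CO2*]/α₀ = 1.663×10^-5 / 0.004334 = 3.838 mmol/kg
CA = (α₁ + 2α₂)·DIC = (0.8648 + 2×0.1309) × 3.838 = 4.32 mmol/kg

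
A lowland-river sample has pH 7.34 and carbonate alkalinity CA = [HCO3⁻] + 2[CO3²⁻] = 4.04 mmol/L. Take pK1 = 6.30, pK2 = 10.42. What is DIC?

CA = [HCO3⁻] + 2[CO3²⁻] = (α₁ + 2α₂)·DIC
At pH 7.34: [H⁺]/K1 = 10^-1.04 = 0.091201, K2/[H⁺] = 10^-3.08 = 0.00083176
α₁ = 1/(1 + 0.091201 + 0.00083176) = 1/1.0920 = 0.9157; α₂ = α₁·K2/[H⁺] = 0.0007617
α₁ + 2α₂ = 0.9172
DIC = CA / (α₁ + 2α₂) = 4.04 / 0.9172 = 4.40 mmol/L

DIC = 4.40 mmol/L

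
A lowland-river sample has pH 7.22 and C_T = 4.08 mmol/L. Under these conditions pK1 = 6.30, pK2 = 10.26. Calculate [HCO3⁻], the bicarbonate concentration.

[HCO3⁻] = 3.64 mmol/L

α₁ = 1 / (1 + [H⁺]/K1 + K2/[H⁺]) = 1 / (1 + 10^-0.92 + 10^-3.04)
   = 1 / (1 + 0.12023 + 0.00091201) = 1/1.1211 = 0.8920
[HCO3⁻] = α₁ × DIC = 0.8920 × 4.08 = 3.64 mmol/L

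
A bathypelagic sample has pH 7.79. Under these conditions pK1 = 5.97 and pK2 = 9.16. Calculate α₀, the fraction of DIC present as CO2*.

α₀ = 1 / (1 + K1/[H⁺] + K1K2/[H⁺]²) = 1 / (1 + 10^+1.82 + 10^+0.45)
   = 1 / (1 + 66.069 + 2.8184) = 1/69.888 = 0.01431

α₀ = 0.0143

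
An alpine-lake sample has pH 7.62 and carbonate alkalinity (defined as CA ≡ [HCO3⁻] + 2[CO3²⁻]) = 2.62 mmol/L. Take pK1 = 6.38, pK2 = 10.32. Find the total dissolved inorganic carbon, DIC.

CA = [HCO3⁻] + 2[CO3²⁻] = (α₁ + 2α₂)·DIC
At pH 7.62: [H⁺]/K1 = 10^-1.24 = 0.057544, K2/[H⁺] = 10^-2.70 = 0.0019953
α₁ = 1/(1 + 0.057544 + 0.0019953) = 1/1.0595 = 0.9438; α₂ = α₁·K2/[H⁺] = 0.001883
α₁ + 2α₂ = 0.9476
DIC = CA / (α₁ + 2α₂) = 2.62 / 0.9476 = 2.76 mmol/L

DIC = 2.76 mmol/L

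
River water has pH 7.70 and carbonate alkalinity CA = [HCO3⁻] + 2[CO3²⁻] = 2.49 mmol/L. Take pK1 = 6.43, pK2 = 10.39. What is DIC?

DIC = 2.62 mmol/L

CA = [HCO3⁻] + 2[CO3²⁻] = (α₁ + 2α₂)·DIC
At pH 7.70: [H⁺]/K1 = 10^-1.27 = 0.053703, K2/[H⁺] = 10^-2.69 = 0.0020417
α₁ = 1/(1 + 0.053703 + 0.0020417) = 1/1.0557 = 0.9472; α₂ = α₁·K2/[H⁺] = 0.001934
α₁ + 2α₂ = 0.9511
DIC = CA / (α₁ + 2α₂) = 2.49 / 0.9511 = 2.62 mmol/L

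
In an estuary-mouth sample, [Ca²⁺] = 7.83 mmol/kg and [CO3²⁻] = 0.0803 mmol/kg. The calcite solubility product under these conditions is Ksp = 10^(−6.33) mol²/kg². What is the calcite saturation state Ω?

Ksp = 10^(−6.33) = 4.677×10^-7
Ω = [Ca²⁺][CO3²⁻]/Ksp = (7.83×10^-3)(0.0803×10^-3) / 4.677×10^-7 = 1.34

Ω = 1.34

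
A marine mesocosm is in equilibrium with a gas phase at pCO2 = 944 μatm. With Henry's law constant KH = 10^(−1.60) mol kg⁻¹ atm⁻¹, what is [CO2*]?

[CO2*] = 23.7 μmol/kg

KH = 10^(−1.60) = 2.512×10^-2 mol kg⁻¹ atm⁻¹
[CO2*] = KH · pCO2 = 2.512×10^-2 × 944×10^-6 atm = 2.37×10^-5 mol/kg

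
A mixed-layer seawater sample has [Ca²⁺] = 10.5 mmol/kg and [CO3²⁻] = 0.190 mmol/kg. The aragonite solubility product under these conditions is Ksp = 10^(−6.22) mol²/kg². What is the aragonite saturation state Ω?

Ksp = 10^(−6.22) = 6.026×10^-7
Ω = [Ca²⁺][CO3²⁻]/Ksp = (10.5×10^-3)(0.190×10^-3) / 6.026×10^-7 = 3.31

Ω = 3.31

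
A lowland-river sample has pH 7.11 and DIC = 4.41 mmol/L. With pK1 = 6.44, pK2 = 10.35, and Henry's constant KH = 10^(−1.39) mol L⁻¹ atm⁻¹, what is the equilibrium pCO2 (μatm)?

α₀ = 1 / (1 + K1/[H⁺] + K1K2/[H⁺]²) = 1 / (1 + 10^+0.67 + 10^-2.57)
   = 1 / (1 + 4.6774 + 0.0026915) = 1/5.6800 = 0.1761
[CO2*] = α₀ × DIC = 0.1761 × 4.41 = 0.7764 mmol/L
pCO2 = [CO2*]/KH = 7.764×10^-4 / 4.074×10^-2 = 1.91×10^4 μatm

pCO2 = 1.91×10^4 μatm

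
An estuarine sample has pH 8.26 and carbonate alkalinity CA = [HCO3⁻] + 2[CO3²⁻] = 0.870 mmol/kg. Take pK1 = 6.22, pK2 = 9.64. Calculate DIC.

CA = [HCO3⁻] + 2[CO3²⁻] = (α₁ + 2α₂)·DIC
At pH 8.26: [H⁺]/K1 = 10^-2.04 = 0.0091201, K2/[H⁺] = 10^-1.38 = 0.041687
α₁ = 1/(1 + 0.0091201 + 0.041687) = 1/1.0508 = 0.9516; α₂ = α₁·K2/[H⁺] = 0.03967
α₁ + 2α₂ = 1.0310
DIC = CA / (α₁ + 2α₂) = 0.870 / 1.0310 = 0.844 mmol/kg

DIC = 0.844 mmol/kg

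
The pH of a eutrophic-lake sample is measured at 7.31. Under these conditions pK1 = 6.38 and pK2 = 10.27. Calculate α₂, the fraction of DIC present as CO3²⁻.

α₂ = 1 / (1 + [H⁺]/K2 + [H⁺]²/(K1K2)) = 1 / (1 + 10^+2.96 + 10^+2.03)
   = 1 / (1 + 912.01 + 107.15) = 1/1020.2 = 0.0009802

α₂ = 0.000980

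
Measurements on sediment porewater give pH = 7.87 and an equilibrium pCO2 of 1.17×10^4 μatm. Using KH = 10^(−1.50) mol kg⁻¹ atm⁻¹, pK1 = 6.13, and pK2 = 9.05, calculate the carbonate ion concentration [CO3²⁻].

[CO3²⁻] = 1.34 mmol/kg

[CO2*] = KH · pCO2 = 10^(−1.50) × 1.17×10^4×10^-6 = 3.700×10^-4 mol/kg
α₀ = 1/(1 + K1/[H⁺] + K1K2/[H⁺]²) = 1/(1 + 10^+1.74 + 10^+0.56) = 0.01678
DIC = [CO2*]/α₀ = 3.700×10^-4 / 0.01678 = 22.05 mmol/kg
[CO3²⁻] = α₂·DIC; α₂ = 0.06093, so [CO3²⁻] = 0.06093 × 22.05 = 1.34 mmol/kg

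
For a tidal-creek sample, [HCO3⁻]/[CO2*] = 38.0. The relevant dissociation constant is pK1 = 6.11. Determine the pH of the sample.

pH = 7.69

From K1 = [H⁺][HCO3⁻]/[CO2*]:  pH = pK1 + log₁₀([HCO3⁻]/[CO2*])
log₁₀(38.0) = +1.580
pH = 6.11 + (+1.580) = 7.69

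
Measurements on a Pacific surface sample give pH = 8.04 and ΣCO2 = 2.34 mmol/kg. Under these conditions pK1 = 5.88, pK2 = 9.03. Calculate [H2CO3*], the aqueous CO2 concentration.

[CO2*] = 14.6 μmol/kg

α₀ = 1 / (1 + K1/[H⁺] + K1K2/[H⁺]²) = 1 / (1 + 10^+2.16 + 10^+1.17)
   = 1 / (1 + 144.54 + 14.791) = 1/160.34 = 0.006237
[CO2*] = α₀ × DIC = 0.006237 × 2.34 = 0.0146 mmol/kg = 14.6 μmol/kg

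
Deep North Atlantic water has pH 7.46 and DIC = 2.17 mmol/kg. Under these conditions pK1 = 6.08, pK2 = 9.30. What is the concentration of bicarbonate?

α₁ = 1 / (1 + [H⁺]/K1 + K2/[H⁺]) = 1 / (1 + 10^-1.38 + 10^-1.84)
   = 1 / (1 + 0.041687 + 0.014454) = 1/1.0561 = 0.9468
[HCO3⁻] = α₁ × DIC = 0.9468 × 2.17 = 2.05 mmol/kg

[HCO3⁻] = 2.05 mmol/kg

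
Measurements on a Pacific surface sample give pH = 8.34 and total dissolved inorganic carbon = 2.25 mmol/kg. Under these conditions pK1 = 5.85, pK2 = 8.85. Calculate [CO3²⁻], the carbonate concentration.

[CO3²⁻] = 0.530 mmol/kg

α₂ = 1 / (1 + [H⁺]/K2 + [H⁺]²/(K1K2)) = 1 / (1 + 10^+0.51 + 10^-1.98)
   = 1 / (1 + 3.2359 + 0.010471) = 1/4.2464 = 0.2355
[CO3²⁻] = α₂ × DIC = 0.2355 × 2.25 = 0.530 mmol/kg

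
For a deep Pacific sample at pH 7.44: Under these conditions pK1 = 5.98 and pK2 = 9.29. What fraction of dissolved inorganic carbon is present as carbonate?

α₂ = 0.0135

α₂ = 1 / (1 + [H⁺]/K2 + [H⁺]²/(K1K2)) = 1 / (1 + 10^+1.85 + 10^+0.39)
   = 1 / (1 + 70.795 + 2.4547) = 1/74.249 = 0.01347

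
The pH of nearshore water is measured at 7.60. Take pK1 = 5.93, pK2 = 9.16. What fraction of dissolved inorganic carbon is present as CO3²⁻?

α₂ = 0.0263

α₂ = 1 / (1 + [H⁺]/K2 + [H⁺]²/(K1K2)) = 1 / (1 + 10^+1.56 + 10^-0.11)
   = 1 / (1 + 36.308 + 0.77625) = 1/38.084 = 0.02626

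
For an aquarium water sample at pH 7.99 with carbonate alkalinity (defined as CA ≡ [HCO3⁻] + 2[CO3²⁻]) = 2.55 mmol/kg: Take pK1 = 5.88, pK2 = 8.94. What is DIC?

CA = [HCO3⁻] + 2[CO3²⁻] = (α₁ + 2α₂)·DIC
At pH 7.99: [H⁺]/K1 = 10^-2.11 = 0.0077625, K2/[H⁺] = 10^-0.95 = 0.11220
α₁ = 1/(1 + 0.0077625 + 0.11220) = 1/1.1200 = 0.8929; α₂ = α₁·K2/[H⁺] = 0.1002
α₁ + 2α₂ = 1.0933
DIC = CA / (α₁ + 2α₂) = 2.55 / 1.0933 = 2.33 mmol/kg

DIC = 2.33 mmol/kg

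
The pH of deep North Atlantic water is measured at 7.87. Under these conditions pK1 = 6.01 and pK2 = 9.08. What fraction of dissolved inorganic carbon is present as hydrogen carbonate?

α₁ = 0.930

α₁ = 1 / (1 + [H⁺]/K1 + K2/[H⁺]) = 1 / (1 + 10^-1.86 + 10^-1.21)
   = 1 / (1 + 0.013804 + 0.061660) = 1/1.0755 = 0.9298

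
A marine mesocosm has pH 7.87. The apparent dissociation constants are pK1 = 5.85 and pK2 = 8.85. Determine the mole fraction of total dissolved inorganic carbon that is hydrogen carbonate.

α₁ = 0.897

α₁ = 1 / (1 + [H⁺]/K1 + K2/[H⁺]) = 1 / (1 + 10^-2.02 + 10^-0.98)
   = 1 / (1 + 0.0095499 + 0.10471) = 1/1.1143 = 0.8975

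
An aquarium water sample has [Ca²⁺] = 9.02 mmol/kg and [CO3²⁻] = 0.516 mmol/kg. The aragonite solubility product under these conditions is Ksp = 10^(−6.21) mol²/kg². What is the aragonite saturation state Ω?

Ksp = 10^(−6.21) = 6.166×10^-7
Ω = [Ca²⁺][CO3²⁻]/Ksp = (9.02×10^-3)(0.516×10^-3) / 6.166×10^-7 = 7.55

Ω = 7.55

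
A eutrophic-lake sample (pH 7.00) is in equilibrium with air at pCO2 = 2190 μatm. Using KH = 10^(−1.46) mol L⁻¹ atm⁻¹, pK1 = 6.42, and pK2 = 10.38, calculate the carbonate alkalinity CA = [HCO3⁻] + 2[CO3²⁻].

[CO2*] = KH · pCO2 = 10^(−1.46) × 2190×10^-6 = 7.594×10^-5 mol/L
α₀ = 1/(1 + K1/[H⁺] + K1K2/[H⁺]²) = 1/(1 + 10^+0.58 + 10^-2.80) = 0.2082
DIC = [CO2*]/α₀ = 7.594×10^-5 / 0.2082 = 0.3648 mmol/L
CA = (α₁ + 2α₂)·DIC = (0.7915 + 2×0.0003299) × 0.3648 = 0.289 mmol/L

CA = 0.289 mmol/L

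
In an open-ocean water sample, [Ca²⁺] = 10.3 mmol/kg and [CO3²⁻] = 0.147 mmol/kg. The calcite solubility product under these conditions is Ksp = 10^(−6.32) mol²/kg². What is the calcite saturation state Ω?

Ω = 3.16

Ksp = 10^(−6.32) = 4.786×10^-7
Ω = [Ca²⁺][CO3²⁻]/Ksp = (10.3×10^-3)(0.147×10^-3) / 4.786×10^-7 = 3.16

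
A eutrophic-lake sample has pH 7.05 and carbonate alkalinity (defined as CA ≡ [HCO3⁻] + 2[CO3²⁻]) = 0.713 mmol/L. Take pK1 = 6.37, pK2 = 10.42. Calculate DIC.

DIC = 0.862 mmol/L

CA = [HCO3⁻] + 2[CO3²⁻] = (α₁ + 2α₂)·DIC
At pH 7.05: [H⁺]/K1 = 10^-0.68 = 0.20893, K2/[H⁺] = 10^-3.37 = 0.00042658
α₁ = 1/(1 + 0.20893 + 0.00042658) = 1/1.2094 = 0.8269; α₂ = α₁·K2/[H⁺] = 0.0003527
α₁ + 2α₂ = 0.8276
DIC = CA / (α₁ + 2α₂) = 0.713 / 0.8276 = 0.862 mmol/L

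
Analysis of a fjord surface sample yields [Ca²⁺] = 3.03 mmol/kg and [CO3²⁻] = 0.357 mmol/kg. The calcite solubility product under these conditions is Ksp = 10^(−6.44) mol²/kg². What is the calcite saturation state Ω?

Ksp = 10^(−6.44) = 3.631×10^-7
Ω = [Ca²⁺][CO3²⁻]/Ksp = (3.03×10^-3)(0.357×10^-3) / 3.631×10^-7 = 2.98

Ω = 2.98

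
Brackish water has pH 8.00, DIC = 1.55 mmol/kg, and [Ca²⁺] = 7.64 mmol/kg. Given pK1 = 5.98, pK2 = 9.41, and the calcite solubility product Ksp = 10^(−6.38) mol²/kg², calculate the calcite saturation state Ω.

Ω = 1.05

α₂ = 1 / (1 + [H⁺]/K2 + [H⁺]²/(K1K2)) = 1 / (1 + 10^+1.41 + 10^-0.61)
   = 1 / (1 + 25.704 + 0.24547) = 1/26.949 = 0.03711
[CO3²⁻] = α₂ × DIC = 0.03711 × 1.55 = 0.05752 mmol/kg
Ksp = 10^(−6.38) = 4.169×10^-7
Ω = [Ca²⁺][CO3²⁻]/Ksp = (7.64×10^-3)(5.752×10^-5) / 4.169×10^-7 = 1.05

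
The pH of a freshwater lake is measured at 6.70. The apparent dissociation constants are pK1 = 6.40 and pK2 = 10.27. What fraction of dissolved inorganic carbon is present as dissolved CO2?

α₀ = 1 / (1 + K1/[H⁺] + K1K2/[H⁺]²) = 1 / (1 + 10^+0.30 + 10^-3.27)
   = 1 / (1 + 1.9953 + 0.00053703) = 1/2.9958 = 0.3338

α₀ = 0.334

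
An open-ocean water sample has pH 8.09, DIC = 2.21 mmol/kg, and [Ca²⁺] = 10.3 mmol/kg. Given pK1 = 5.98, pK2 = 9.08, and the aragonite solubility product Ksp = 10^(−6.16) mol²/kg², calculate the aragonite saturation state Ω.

α₂ = 1 / (1 + [H⁺]/K2 + [H⁺]²/(K1K2)) = 1 / (1 + 10^+0.99 + 10^-1.12)
   = 1 / (1 + 9.7724 + 0.075858) = 1/10.848 = 0.09218
[CO3²⁻] = α₂ × DIC = 0.09218 × 2.21 = 0.2037 mmol/kg
Ksp = 10^(−6.16) = 6.918×10^-7
Ω = [Ca²⁺][CO3²⁻]/Ksp = (10.3×10^-3)(2.037×10^-4) / 6.918×10^-7 = 3.03

Ω = 3.03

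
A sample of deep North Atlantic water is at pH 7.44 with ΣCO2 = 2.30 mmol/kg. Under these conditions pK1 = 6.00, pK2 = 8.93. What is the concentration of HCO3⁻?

α₁ = 1 / (1 + [H⁺]/K1 + K2/[H⁺]) = 1 / (1 + 10^-1.44 + 10^-1.49)
   = 1 / (1 + 0.036308 + 0.032359) = 1/1.0687 = 0.9357
[HCO3⁻] = α₁ × DIC = 0.9357 × 2.30 = 2.15 mmol/kg

[HCO3⁻] = 2.15 mmol/kg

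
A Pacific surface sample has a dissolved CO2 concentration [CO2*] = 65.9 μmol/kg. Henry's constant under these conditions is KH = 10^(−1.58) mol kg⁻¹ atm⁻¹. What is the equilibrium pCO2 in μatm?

pCO2 = 2510 μatm

KH = 10^(−1.58) = 2.630×10^-2 mol kg⁻¹ atm⁻¹
pCO2 = [CO2*]/KH = 65.9×10^-6 / 2.630×10^-2 = 2.51×10^-3 atm = 2510 μatm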